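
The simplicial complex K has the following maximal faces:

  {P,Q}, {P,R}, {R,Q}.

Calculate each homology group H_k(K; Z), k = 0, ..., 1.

H_0 = Z,  H_1 = Z.

Order the vertices as P < Q < R. Listing each simplex with vertices in this order, K has dimension 1 with simplices:

  0-simplices (3): P, Q, R
  1-simplices (3): PQ, PR, QR

giving chain groups C_0 ≅ Z^3, C_1 ≅ Z^3.

The boundary map ∂_1: C_1 → C_0 is given by ∂[p,q] = [q] − [p]. For instance
  ∂PQ = Q − P.
The 3×3 boundary matrix has rank 2 and Smith normal form diag(1,1).

Now H_k = ker ∂_k / im ∂_{k+1}, so:

  H_0: rank C_0 − rank ∂_1 = 3 − 2 = 1, and the invariant factors of ∂_1 are all 1, so H_0 ≅ Z.
  H_1: rank ker ∂_1 − rank ∂_2 = (3 − 2) − 0 = 1, and there is no ∂_2, so H_1 ≅ Z.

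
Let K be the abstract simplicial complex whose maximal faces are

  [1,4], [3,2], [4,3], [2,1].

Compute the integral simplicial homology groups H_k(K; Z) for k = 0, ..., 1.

H_0 ≅ Z,  H_1 ≅ Z.

K has 4 vertices, 4 edges.
rank ∂_0 = 0, rank ∂_1 = 3 ⇒ b_0 = 4 − 0 − 3 = 1; all invariant factors of ∂_1 are 1 so no torsion. So H_0 ≅ Z.
rank ∂_1 = 3, rank ∂_2 = 0 ⇒ b_1 = 4 − 3 − 0 = 1. So H_1 ≅ Z.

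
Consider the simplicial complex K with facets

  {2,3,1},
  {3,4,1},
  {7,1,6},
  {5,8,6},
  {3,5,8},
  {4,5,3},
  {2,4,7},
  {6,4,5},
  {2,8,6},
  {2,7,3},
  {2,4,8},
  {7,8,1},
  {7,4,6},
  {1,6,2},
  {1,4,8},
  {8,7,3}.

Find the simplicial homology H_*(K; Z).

H_0 ≅ Z,  H_1 ≅ Z^2,  H_2 ≅ Z.

Take the total order 1 < 2 < 3 < 4 < 5 < 6 < 7 < 8 on the vertex set. Then K (dimension 2) consists of the simplices:

  0-simplices (8): [1], [2], [3], [4], [5], [6], [7], [8]
  1-simplices (24): (24 of them)
  2-simplices (16): [1,2,3], [1,2,6], [1,3,4], [1,4,8], [1,6,7], [1,7,8], [2,3,7], [2,4,7], [2,4,8], [2,6,8], [3,4,5], [3,5,8], [3,7,8], [4,5,6], [4,6,7], [5,6,8]

so the chain groups are C_0 ≅ Z^8, C_1 ≅ Z^24, C_2 ≅ Z^16.

The boundary map ∂_1: C_1 → C_0 maps an edge to its endpoints' difference, ∂[p,q] = q − p.
The 8×24 boundary matrix has rank 7 and Smith normal form diag(1,1,1,1,1,1,1).

Boundary ∂_2: C_2 → C_1 sends each 2-simplex [p,q,r] to [q,r] − [p,r] + [p,q]. For instance
  ∂[1,3,4] = [3,4] − [1,4] + [1,3],
  ∂[5,6,8] = [6,8] − [5,8] + [5,6].
This gives a 24×16 integer matrix of rank 15; reducing to Smith normal form yields diagonal entries (1,1,1,1,1,1,1,1,1,1,1,1,1,1,1).

Now H_k = ker ∂_k / im ∂_{k+1}, so:

  H_0: rank C_0 − rank ∂_1 = 8 − 7 = 1, and the invariant factors of ∂_1 are all 1, so H_0 ≅ Z.
  H_1: rank ker ∂_1 − rank ∂_2 = (24 − 7) − 15 = 2, and the invariant factors of ∂_2 are all 1, so H_1 ≅ Z^2.
  H_2: rank ker ∂_2 − rank ∂_3 = (16 − 15) − 0 = 1, and there is no ∂_3, so H_2 ≅ Z.

As a check, the Euler characteristic is 8 − 24 + 16 = 0, which agrees with 1 − 2 + 1 = 0.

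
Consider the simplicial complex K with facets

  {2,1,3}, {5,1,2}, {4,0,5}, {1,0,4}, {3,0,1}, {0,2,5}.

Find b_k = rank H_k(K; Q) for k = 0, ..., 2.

b_0 = 1, b_1 = 1, b_2 = 0.

Fix the vertex order 0 < 1 < 2 < 3 < 4 < 5 and write every simplex with vertices in increasing order. Then dim K = 2 and the simplices of K are:

  0-simplices (6): [0], [1], [2], [3], [4], [5]
  1-simplices (12): [0,1], [0,2], [0,3], [0,4], [0,5], [1,2], [1,3], [1,4], [1,5], [2,3], [2,5], [4,5]
  2-simplices (6): [0,1,3], [0,1,4], [0,2,5], [0,4,5], [1,2,3], [1,2,5]

Hence C_0 ≅ Z^6, C_1 ≅ Z^12, C_2 ≅ Z^6.

The boundary map ∂_1: C_1 → C_0 maps an edge to its endpoints' difference, ∂[p,q] = q − p.
The resulting 6×12 matrix has rank 5, and its Smith normal form has invariant factors (1,1,1,1,1).

The boundary map ∂_2: C_2 → C_1 maps a triangle to the signed sum of its edges. For instance
  ∂[1,2,3] = [2,3] − [1,3] + [1,2],
  ∂[0,2,5] = [2,5] − [0,5] + [0,2].
This gives a 12×6 integer matrix of rank 6; reducing to Smith normal form yields diagonal entries (1,1,1,1,1,1).

Reading off H_k = ker ∂_k / im ∂_{k+1}:

  H_0: rank C_0 − rank ∂_1 = 6 − 5 = 1, and the invariant factors of ∂_1 are all 1, so H_0 = Z.
  H_1: rank ker ∂_1 − rank ∂_2 = (12 − 5) − 6 = 1, and the invariant factors of ∂_2 are all 1, so H_1 = Z.
  H_2: rank ker ∂_2 − rank ∂_3 = (6 − 6) − 0 = 0, and there is no ∂_3, so H_2 = 0.

(K is a triangulation of the cylinder S^1 x I.)

Hence the Betti numbers are b_0 = 1, b_1 = 1, b_2 = 0.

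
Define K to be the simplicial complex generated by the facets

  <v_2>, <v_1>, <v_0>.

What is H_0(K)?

Take the total order v_0 < v_1 < v_2 on the vertex set. Then K (dimension 0) consists of the simplices:

  0-simplices (3): [v_0], [v_1], [v_2]

so the chain groups are C_0 ≅ Z^3.

Reading off H_k = ker ∂_k / im ∂_{k+1}:

  H_0: rank C_0 − rank ∂_1 = 3 − 0 = 3, and there is no ∂_1, so H_0 ≅ Z^3.

H_0 = Z^3.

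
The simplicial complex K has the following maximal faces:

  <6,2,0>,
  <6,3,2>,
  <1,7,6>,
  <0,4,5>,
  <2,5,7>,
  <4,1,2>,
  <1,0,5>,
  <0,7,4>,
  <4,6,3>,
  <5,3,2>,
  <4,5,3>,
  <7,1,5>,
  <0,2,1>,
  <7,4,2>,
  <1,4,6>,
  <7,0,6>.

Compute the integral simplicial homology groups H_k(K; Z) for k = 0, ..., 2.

Order the vertices as 0 < 1 < 2 < 3 < 4 < 5 < 6 < 7. Listing each simplex with vertices in this order, K has dimension 2 with simplices:

  0-simplices (8): [0], [1], [2], [3], [4], [5], [6], [7]
  1-simplices (24): (24 of them)
  2-simplices (16): [0,1,2], [0,1,5], [0,2,6], [0,4,5], [0,4,7], [0,6,7], [1,2,4], [1,4,6], [1,5,7], [1,6,7], [2,3,5], [2,3,6], [2,4,7], [2,5,7], [3,4,5], [3,4,6]

giving chain groups C_0 ≅ Z^8, C_1 ≅ Z^24, C_2 ≅ Z^16.

The boundary map ∂_1: C_1 → C_0 is given by ∂[p,q] = [q] − [p]. For instance
  ∂[1,5] = [5] − [1].
This gives a 8×24 integer matrix of rank 7; reducing to Smith normal form yields diagonal entries (1,1,1,1,1,1,1).

The boundary map ∂_2: C_2 → C_1 sends each 2-simplex [p,q,r] to [q,r] − [p,r] + [p,q]. For instance
  ∂[1,2,4] = [2,4] − [1,4] + [1,2],
  ∂[0,4,5] = [4,5] − [0,5] + [0,4].
The 24×16 boundary matrix has rank 15 and Smith normal form diag(1,1,1,1,1,1,1,1,1,1,1,1,1,1,1).

Computing H_k = (kernel of ∂_k) / (image of ∂_{k+1}):

  H_0: rank C_0 − rank ∂_1 = 8 − 7 = 1, and the invariant factors of ∂_1 are all 1, so H_0 ≅ Z.
  H_1: rank ker ∂_1 − rank ∂_2 = (24 − 7) − 15 = 2, and the invariant factors of ∂_2 are all 1, so H_1 ≅ Z^2.
  H_2: rank ker ∂_2 − rank ∂_3 = (16 − 15) − 0 = 1, and there is no ∂_3, so H_2 ≅ Z.

As a check, the Euler characteristic is 8 − 24 + 16 = 0, which agrees with 1 − 2 + 1 = 0.

H_0 ≅ Z,  H_1 ≅ Z^2,  H_2 ≅ Z.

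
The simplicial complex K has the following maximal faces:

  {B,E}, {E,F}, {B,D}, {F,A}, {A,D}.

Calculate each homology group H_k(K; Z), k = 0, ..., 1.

H_0 = Z,  H_1 = Z.

Take the total order A < B < D < E < F on the vertex set. Then K (dimension 1) consists of the simplices:

  0-simplices (5): A, B, D, E, F
  1-simplices (5): AD, AF, BD, BE, EF

Hence C_0 ≅ Z^5, C_1 ≅ Z^5.

Boundary ∂_1: C_1 → C_0 sends each edge [p,q] (with p < q) to q − p.
As a 5×5 matrix over Z this has rank 4, with invariant factors (1,1,1,1).

Reading off H_k = ker ∂_k / im ∂_{k+1}:

  H_0: rank C_0 − rank ∂_1 = 5 − 4 = 1, and the invariant factors of ∂_1 are all 1, so H_0 ≅ Z.
  H_1: rank ker ∂_1 − rank ∂_2 = (5 − 4) − 0 = 1, and there is no ∂_2, so H_1 ≅ Z.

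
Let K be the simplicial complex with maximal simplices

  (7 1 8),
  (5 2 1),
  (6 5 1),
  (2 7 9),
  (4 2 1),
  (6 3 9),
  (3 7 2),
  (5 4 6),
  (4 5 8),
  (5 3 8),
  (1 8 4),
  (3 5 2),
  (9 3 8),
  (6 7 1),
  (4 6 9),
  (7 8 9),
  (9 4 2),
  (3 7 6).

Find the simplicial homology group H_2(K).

H_2 = 0.

We work with the vertex ordering 1 < 2 < 3 < 4 < 5 < 6 < 7 < 8 < 9. The simplices of K, each written with vertices in increasing order, are:

  0-simplices (9): [1], [2], [3], [4], [5], [6], [7], [8], [9]
  1-simplices (27): (27 of them)
  2-simplices (18): [1,2,4], [1,2,5], [1,4,8], [1,5,6], [1,6,7], [1,7,8], [2,3,5], [2,3,7], [2,4,9], [2,7,9], [3,5,8], [3,6,7], [3,6,9], [3,8,9], [4,5,6], [4,5,8], [4,6,9], [7,8,9]

giving chain groups C_0 ≅ Z^9, C_1 ≅ Z^27, C_2 ≅ Z^18.

The boundary map ∂_1: C_1 → C_0 maps an edge to its endpoints' difference, ∂[p,q] = q − p. For instance
  ∂[1,6] = [6] − [1].
As a 9×27 matrix over Z this has rank 8, with invariant factors (1,1,1,1,1,1,1,1).

∂_2: C_2 → C_1 acts by ∂[p,q,r] = [q,r] − [p,r] + [p,q]. For instance
  ∂[2,7,9] = [7,9] − [2,9] + [2,7],
  ∂[3,6,9] = [6,9] − [3,9] + [3,6].
The 27×18 boundary matrix has rank 18 and Smith normal form diag(1,1,1,1,1,1,1,1,1,1,1,1,1,1,1,1,1,2).

Now H_k = ker ∂_k / im ∂_{k+1}, so:

  H_2: rank ker ∂_2 − rank ∂_3 = (18 − 18) − 0 = 0, and there is no ∂_3, so H_2 ≅ 0.

(K is a triangulation of the Klein bottle.)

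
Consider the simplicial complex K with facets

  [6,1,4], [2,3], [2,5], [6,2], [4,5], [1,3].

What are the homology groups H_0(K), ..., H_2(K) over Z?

H_0 ≅ Z,  H_1 ≅ Z^2,  H_2 = 0.

Take the total order 1 < 2 < 3 < 4 < 5 < 6 on the vertex set. Then K (dimension 2) consists of the simplices:

  0-simplices (6): [1], [2], [3], [4], [5], [6]
  1-simplices (8): [1,3], [1,4], [1,6], [2,3], [2,5], [2,6], [4,5], [4,6]
  2-simplices (1): [1,4,6]

so the chain groups are C_0 ≅ Z^6, C_1 ≅ Z^8, C_2 ≅ Z^1.

Boundary ∂_1: C_1 → C_0 maps an edge to its endpoints' difference, ∂[p,q] = q − p. For instance
  ∂[4,6] = [6] − [4].
This gives a 6×8 integer matrix of rank 5; reducing to Smith normal form yields diagonal entries (1,1,1,1,1).

The boundary map ∂_2: C_2 → C_1 acts by ∂[p,q,r] = [q,r] − [p,r] + [p,q]. For instance
  ∂[1,4,6] = [4,6] − [1,6] + [1,4].
This gives a 8×1 integer matrix of rank 1; reducing to Smith normal form yields diagonal entries (1).

Computing H_k = (kernel of ∂_k) / (image of ∂_{k+1}):

  H_0: rank C_0 − rank ∂_1 = 6 − 5 = 1, and the invariant factors of ∂_1 are all 1, so H_0 ≅ Z.
  H_1: rank ker ∂_1 − rank ∂_2 = (8 − 5) − 1 = 2, and the invariant factors of ∂_2 are all 1, so H_1 ≅ Z^2.
  H_2: rank ker ∂_2 − rank ∂_3 = (1 − 1) − 0 = 0, and there is no ∂_3, so H_2 ≅ 0.

As a check, the Euler characteristic is 6 − 8 + 1 = -1, which agrees with 1 − 2 + 0 = -1.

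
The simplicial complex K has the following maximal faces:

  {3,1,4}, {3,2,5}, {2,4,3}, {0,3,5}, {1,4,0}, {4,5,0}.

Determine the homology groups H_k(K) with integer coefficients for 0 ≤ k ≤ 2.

H_0 = Z,  H_1 = Z,  H_2 = 0.

Fix the vertex order 0 < 1 < 2 < 3 < 4 < 5 and write every simplex with vertices in increasing order. Then dim K = 2 and the simplices of K are:

  0-simplices (6): [0], [1], [2], [3], [4], [5]
  1-simplices (12): [0,1], [0,3], [0,4], [0,5], [1,3], [1,4], [2,3], [2,4], [2,5], [3,4], [3,5], [4,5]
  2-simplices (6): [0,1,4], [0,3,5], [0,4,5], [1,3,4], [2,3,4], [2,3,5]

Hence C_0 ≅ Z^6, C_1 ≅ Z^12, C_2 ≅ Z^6.

Boundary ∂_1: C_1 → C_0 maps an edge to its endpoints' difference, ∂[p,q] = q − p.
As a 6×12 matrix over Z this has rank 5, with invariant factors (1,1,1,1,1).

∂_2: C_2 → C_1 acts by ∂[p,q,r] = [q,r] − [p,r] + [p,q]. For instance
  ∂[2,3,5] = [3,5] − [2,5] + [2,3],
  ∂[2,3,4] = [3,4] − [2,4] + [2,3].
As a 12×6 matrix over Z this has rank 6, with invariant factors (1,1,1,1,1,1).

Now H_k = ker ∂_k / im ∂_{k+1}, so:

  H_0: rank C_0 − rank ∂_1 = 6 − 5 = 1, and the invariant factors of ∂_1 are all 1, so H_0 ≅ Z.
  H_1: rank ker ∂_1 − rank ∂_2 = (12 − 5) − 6 = 1, and the invariant factors of ∂_2 are all 1, so H_1 ≅ Z.
  H_2: rank ker ∂_2 − rank ∂_3 = (6 − 6) − 0 = 0, and there is no ∂_3, so H_2 ≅ 0.

As a check, the Euler characteristic is 6 − 12 + 6 = 0, which agrees with 1 − 1 + 0 = 0.
(K is a triangulation of the cylinder S^1 x I.)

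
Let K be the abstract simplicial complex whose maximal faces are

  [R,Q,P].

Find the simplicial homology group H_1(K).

Take the total order P < Q < R on the vertex set. Then K (dimension 2) consists of the simplices:

  0-simplices (3): P, Q, R
  1-simplices (3): PQ, PR, QR
  2-simplices (1): PQR

giving chain groups C_0 ≅ Z^3, C_1 ≅ Z^3, C_2 ≅ Z^1.

Boundary ∂_1: C_1 → C_0 sends each edge [p,q] (with p < q) to q − p.
This gives a 3×3 integer matrix of rank 2; reducing to Smith normal form yields diagonal entries (1,1).

Boundary ∂_2: C_2 → C_1 acts by ∂[p,q,r] = [q,r] − [p,r] + [p,q]. For instance
  ∂PQR = QR − PR + PQ.
This gives a 3×1 integer matrix of rank 1; reducing to Smith normal form yields diagonal entries (1).

Now H_k = ker ∂_k / im ∂_{k+1}, so:

  H_1: rank ker ∂_1 − rank ∂_2 = (3 − 2) − 1 = 0, and the invariant factors of ∂_2 are all 1, so H_1 ≅ 0.

H_1 ≅ 0.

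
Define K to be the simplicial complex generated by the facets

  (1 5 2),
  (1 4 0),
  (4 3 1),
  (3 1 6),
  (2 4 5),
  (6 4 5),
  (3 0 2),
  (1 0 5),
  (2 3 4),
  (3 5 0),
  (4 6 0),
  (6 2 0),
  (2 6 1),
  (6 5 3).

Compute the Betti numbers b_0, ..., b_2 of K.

b_0 = 1, b_1 = 2, b_2 = 1.

We work with the vertex ordering 0 < 1 < 2 < 3 < 4 < 5 < 6. The simplices of K, each written with vertices in increasing order, are:

  0-simplices (7): [0], [1], [2], [3], [4], [5], [6]
  1-simplices (21): [0,1], [0,2], [0,3], [0,4], [0,5], [0,6], [1,2], [1,3], [1,4], [1,5], [1,6], [2,3], [2,4], [2,5], [2,6], [3,4], [3,5], [3,6], [4,5], [4,6], [5,6]
  2-simplices (14): [0,1,4], [0,1,5], [0,2,3], [0,2,6], [0,3,5], [0,4,6], [1,2,5], [1,2,6], [1,3,4], [1,3,6], [2,3,4], [2,4,5], [3,5,6], [4,5,6]

giving chain groups C_0 ≅ Z^7, C_1 ≅ Z^21, C_2 ≅ Z^14.

The boundary map ∂_1: C_1 → C_0 sends each edge [p,q] (with p < q) to q − p.
The resulting 7×21 matrix has rank 6, and its Smith normal form has invariant factors (1,1,1,1,1,1).

∂_2: C_2 → C_1 acts by ∂[p,q,r] = [q,r] − [p,r] + [p,q]. For instance
  ∂[1,3,4] = [3,4] − [1,4] + [1,3],
  ∂[0,2,6] = [2,6] − [0,6] + [0,2].
The 21×14 boundary matrix has rank 13 and Smith normal form diag(1,1,1,1,1,1,1,1,1,1,1,1,1).

Computing H_k = (kernel of ∂_k) / (image of ∂_{k+1}):

  H_0: rank C_0 − rank ∂_1 = 7 − 6 = 1, and the invariant factors of ∂_1 are all 1, so H_0 = Z.
  H_1: rank ker ∂_1 − rank ∂_2 = (21 − 6) − 13 = 2, and the invariant factors of ∂_2 are all 1, so H_1 = Z^2.
  H_2: rank ker ∂_2 − rank ∂_3 = (14 − 13) − 0 = 1, and there is no ∂_3, so H_2 = Z.

As a check, the Euler characteristic is 7 − 21 + 14 = 0, which agrees with 1 − 2 + 1 = 0.

Hence the Betti numbers are b_0 = 1, b_1 = 2, b_2 = 1.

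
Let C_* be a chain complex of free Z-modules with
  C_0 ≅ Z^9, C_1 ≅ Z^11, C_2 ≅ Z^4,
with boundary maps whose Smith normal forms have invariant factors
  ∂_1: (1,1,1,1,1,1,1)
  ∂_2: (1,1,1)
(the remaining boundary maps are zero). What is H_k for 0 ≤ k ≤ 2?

H_0 = Z^2,  H_1 = Z,  H_2 = Z.

H_0: b_0 = 9 − 0 − 7 = 2; torsion from ∂_1 factors > 1: none. So H_0 = Z^2.
H_1: b_1 = 11 − 7 − 3 = 1; torsion from ∂_2 factors > 1: none. So H_1 = Z.
H_2: b_2 = 4 − 3 − 0 = 1; torsion from ∂_3 factors > 1: none. So H_2 = Z.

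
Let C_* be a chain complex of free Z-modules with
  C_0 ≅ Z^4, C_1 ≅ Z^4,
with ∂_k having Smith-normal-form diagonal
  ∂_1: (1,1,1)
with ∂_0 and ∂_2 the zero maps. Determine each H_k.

H_0 = Z,  H_1 = Z.

H_0: b_0 = 4 − 0 − 3 = 1; torsion from ∂_1 factors > 1: none. So H_0 = Z.
H_1: b_1 = 4 − 3 − 0 = 1; torsion from ∂_2 factors > 1: none. So H_1 = Z.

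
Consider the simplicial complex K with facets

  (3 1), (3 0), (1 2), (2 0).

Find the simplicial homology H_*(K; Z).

H_0 ≅ Z,  H_1 ≅ Z.

Order the vertices as 0 < 1 < 2 < 3. Listing each simplex with vertices in this order, K has dimension 1 with simplices:

  0-simplices (4): [0], [1], [2], [3]
  1-simplices (4): [0,2], [0,3], [1,2], [1,3]

so the chain groups are C_0 ≅ Z^4, C_1 ≅ Z^4.

The boundary map ∂_1: C_1 → C_0 sends each edge [p,q] (with p < q) to q − p.
This gives a 4×4 integer matrix of rank 3; reducing to Smith normal form yields diagonal entries (1,1,1).

Now H_k = ker ∂_k / im ∂_{k+1}, so:

  H_0: rank C_0 − rank ∂_1 = 4 − 3 = 1, and the invariant factors of ∂_1 are all 1, so H_0 ≅ Z.
  H_1: rank ker ∂_1 − rank ∂_2 = (4 − 3) − 0 = 1, and there is no ∂_2, so H_1 ≅ Z.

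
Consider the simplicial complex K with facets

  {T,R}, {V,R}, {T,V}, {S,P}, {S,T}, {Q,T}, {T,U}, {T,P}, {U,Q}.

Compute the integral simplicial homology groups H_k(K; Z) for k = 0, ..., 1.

Fix the vertex order P < Q < R < S < T < U < V and write every simplex with vertices in increasing order. Then dim K = 1 and the simplices of K are:

  0-simplices (7): P, Q, R, S, T, U, V
  1-simplices (9): PS, PT, QT, QU, RT, RV, ST, TU, TV

so the chain groups are C_0 ≅ Z^7, C_1 ≅ Z^9.

Boundary ∂_1: C_1 → C_0 maps an edge to its endpoints' difference, ∂[p,q] = q − p. For instance
  ∂RT = T − R.
This gives a 7×9 integer matrix of rank 6; reducing to Smith normal form yields diagonal entries (1,1,1,1,1,1).

From H_k ≅ ker(∂_k) / im(∂_{k+1}) we obtain:

  H_0: rank C_0 − rank ∂_1 = 7 − 6 = 1, and the invariant factors of ∂_1 are all 1, so H_0 = Z.
  H_1: rank ker ∂_1 − rank ∂_2 = (9 − 6) − 0 = 3, and there is no ∂_2, so H_1 = Z^3.

(K is a triangulation of a wedge of 3 circles.)

H_0 ≅ Z,  H_1 ≅ Z^3.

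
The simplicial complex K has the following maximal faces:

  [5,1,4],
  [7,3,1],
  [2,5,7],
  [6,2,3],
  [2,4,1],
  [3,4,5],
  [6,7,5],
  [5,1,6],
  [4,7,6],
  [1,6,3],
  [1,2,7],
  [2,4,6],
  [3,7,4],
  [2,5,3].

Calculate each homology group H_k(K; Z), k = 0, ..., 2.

H_0 = Z,  H_1 = Z^2,  H_2 = Z.

Fix the vertex order 1 < 2 < 3 < 4 < 5 < 6 < 7 and write every simplex with vertices in increasing order. Then dim K = 2 and the simplices of K are:

  0-simplices (7): [1], [2], [3], [4], [5], [6], [7]
  1-simplices (21): [1,2], [1,3], [1,4], [1,5], [1,6], [1,7], [2,3], [2,4], [2,5], [2,6], [2,7], [3,4], [3,5], [3,6], [3,7], [4,5], [4,6], [4,7], [5,6], [5,7], [6,7]
  2-simplices (14): [1,2,4], [1,2,7], [1,3,6], [1,3,7], [1,4,5], [1,5,6], [2,3,5], [2,3,6], [2,4,6], [2,5,7], [3,4,5], [3,4,7], [4,6,7], [5,6,7]

giving chain groups C_0 ≅ Z^7, C_1 ≅ Z^21, C_2 ≅ Z^14.

Boundary ∂_1: C_1 → C_0 sends each edge [p,q] (with p < q) to q − p.
The 7×21 boundary matrix has rank 6 and Smith normal form diag(1,1,1,1,1,1).

∂_2: C_2 → C_1 acts by ∂[p,q,r] = [q,r] − [p,r] + [p,q]. For instance
  ∂[2,3,5] = [3,5] − [2,5] + [2,3],
  ∂[5,6,7] = [6,7] − [5,7] + [5,6].
The resulting 21×14 matrix has rank 13, and its Smith normal form has invariant factors (1,1,1,1,1,1,1,1,1,1,1,1,1).

Computing H_k = (kernel of ∂_k) / (image of ∂_{k+1}):

  H_0: rank C_0 − rank ∂_1 = 7 − 6 = 1, and the invariant factors of ∂_1 are all 1, so H_0 = Z.
  H_1: rank ker ∂_1 − rank ∂_2 = (21 − 6) − 13 = 2, and the invariant factors of ∂_2 are all 1, so H_1 = Z^2.
  H_2: rank ker ∂_2 − rank ∂_3 = (14 − 13) − 0 = 1, and there is no ∂_3, so H_2 = Z.

As a check, the Euler characteristic is 7 − 21 + 14 = 0, which agrees with 1 − 2 + 1 = 0.
(K is a triangulation of the torus T^2.)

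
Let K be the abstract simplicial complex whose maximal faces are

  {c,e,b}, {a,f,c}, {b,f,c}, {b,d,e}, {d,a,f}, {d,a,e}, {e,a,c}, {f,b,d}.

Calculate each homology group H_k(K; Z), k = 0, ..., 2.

H_0 ≅ Z,  H_1 = 0,  H_2 ≅ Z.

Take the total order a < b < c < d < e < f on the vertex set. Then K (dimension 2) consists of the simplices:

  0-simplices (6): a, b, c, d, e, f
  1-simplices (12): ac, ad, ae, af, bc, bd, be, bf, ce, cf, de, df
  2-simplices (8): ace, acf, ade, adf, bce, bcf, bde, bdf

giving chain groups C_0 ≅ Z^6, C_1 ≅ Z^12, C_2 ≅ Z^8.

∂_1: C_1 → C_0 sends each edge [p,q] (with p < q) to q − p.
The resulting 6×12 matrix has rank 5, and its Smith normal form has invariant factors (1,1,1,1,1).

The boundary map ∂_2: C_2 → C_1 maps a triangle to the signed sum of its edges. For instance
  ∂bce = ce − be + bc,
  ∂adf = df − af + ad.
This gives a 12×8 integer matrix of rank 7; reducing to Smith normal form yields diagonal entries (1,1,1,1,1,1,1).

From H_k ≅ ker(∂_k) / im(∂_{k+1}) we obtain:

  H_0: rank C_0 − rank ∂_1 = 6 − 5 = 1, and the invariant factors of ∂_1 are all 1, so H_0 = Z.
  H_1: rank ker ∂_1 − rank ∂_2 = (12 − 5) − 7 = 0, and the invariant factors of ∂_2 are all 1, so H_1 = 0.
  H_2: rank ker ∂_2 − rank ∂_3 = (8 − 7) − 0 = 1, and there is no ∂_3, so H_2 = Z.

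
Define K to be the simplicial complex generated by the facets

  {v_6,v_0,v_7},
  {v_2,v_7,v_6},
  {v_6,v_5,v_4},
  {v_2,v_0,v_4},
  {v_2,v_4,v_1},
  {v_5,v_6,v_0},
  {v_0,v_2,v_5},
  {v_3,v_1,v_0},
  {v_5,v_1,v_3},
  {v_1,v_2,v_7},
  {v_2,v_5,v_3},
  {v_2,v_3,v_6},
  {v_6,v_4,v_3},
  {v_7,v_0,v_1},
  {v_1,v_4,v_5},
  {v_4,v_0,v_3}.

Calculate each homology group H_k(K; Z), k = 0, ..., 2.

H_0 = Z,  H_1 = Z^2,  H_2 = Z.

Order the vertices as v_0 < v_1 < v_2 < v_3 < v_4 < v_5 < v_6 < v_7. Listing each simplex with vertices in this order, K has dimension 2 with simplices:

  0-simplices (8): [v_0], [v_1], [v_2], [v_3], [v_4], [v_5], [v_6], [v_7]
  1-simplices (24): (24 of them)
  2-simplices (16): (16 of them)

so the chain groups are C_0 ≅ Z^8, C_1 ≅ Z^24, C_2 ≅ Z^16.

Boundary ∂_1: C_1 → C_0 is given by ∂[p,q] = [q] − [p]. For instance
  ∂[v_3,v_5] = [v_5] − [v_3].
As a 8×24 matrix over Z this has rank 7, with invariant factors (1,1,1,1,1,1,1).

The boundary map ∂_2: C_2 → C_1 maps a triangle to the signed sum of its edges. For instance
  ∂[v_2,v_3,v_6] = [v_3,v_6] − [v_2,v_6] + [v_2,v_3],
  ∂[v_0,v_5,v_6] = [v_5,v_6] − [v_0,v_6] + [v_0,v_5].
This gives a 24×16 integer matrix of rank 15; reducing to Smith normal form yields diagonal entries (1,1,1,1,1,1,1,1,1,1,1,1,1,1,1).

Computing H_k = (kernel of ∂_k) / (image of ∂_{k+1}):

  H_0: rank C_0 − rank ∂_1 = 8 − 7 = 1, and the invariant factors of ∂_1 are all 1, so H_0 ≅ Z.
  H_1: rank ker ∂_1 − rank ∂_2 = (24 − 7) − 15 = 2, and the invariant factors of ∂_2 are all 1, so H_1 ≅ Z^2.
  H_2: rank ker ∂_2 − rank ∂_3 = (16 − 15) − 0 = 1, and there is no ∂_3, so H_2 ≅ Z.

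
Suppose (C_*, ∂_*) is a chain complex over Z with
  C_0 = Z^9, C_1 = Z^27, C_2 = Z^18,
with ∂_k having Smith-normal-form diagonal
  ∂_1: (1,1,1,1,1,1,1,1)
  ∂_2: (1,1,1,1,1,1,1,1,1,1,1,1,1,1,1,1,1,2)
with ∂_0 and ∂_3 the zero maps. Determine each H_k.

H_0: b_0 = 9 − 0 − 8 = 1; torsion from ∂_1 factors > 1: none. So H_0 ≅ Z.
H_1: b_1 = 27 − 8 − 18 = 1; torsion from ∂_2 factors > 1: [2]. So H_1 ≅ Z ⊕ Z/2.
H_2: b_2 = 18 − 18 − 0 = 0; torsion from ∂_3 factors > 1: none. So H_2 ≅ 0.

H_0 ≅ Z,  H_1 ≅ Z ⊕ Z/2,  H_2 = 0.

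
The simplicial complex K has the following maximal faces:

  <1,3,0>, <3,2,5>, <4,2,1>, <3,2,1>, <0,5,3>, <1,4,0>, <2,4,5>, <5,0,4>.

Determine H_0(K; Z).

H_0 = Z.

Fix the vertex order 0 < 1 < 2 < 3 < 4 < 5 and write every simplex with vertices in increasing order. Then dim K = 2 and the simplices of K are:

  0-simplices (6): [0], [1], [2], [3], [4], [5]
  1-simplices (12): [0,1], [0,3], [0,4], [0,5], [1,2], [1,3], [1,4], [2,3], [2,4], [2,5], [3,5], [4,5]
  2-simplices (8): [0,1,3], [0,1,4], [0,3,5], [0,4,5], [1,2,3], [1,2,4], [2,3,5], [2,4,5]

giving chain groups C_0 ≅ Z^6, C_1 ≅ Z^12, C_2 ≅ Z^8.

∂_1: C_1 → C_0 sends each edge [p,q] (with p < q) to q − p. For instance
  ∂[1,3] = [3] − [1].
The 6×12 boundary matrix has rank 5 and Smith normal form diag(1,1,1,1,1).

∂_2: C_2 → C_1 maps a triangle to the signed sum of its edges. For instance
  ∂[0,1,3] = [1,3] − [0,3] + [0,1],
  ∂[2,3,5] = [3,5] − [2,5] + [2,3].
The 12×8 boundary matrix has rank 7 and Smith normal form diag(1,1,1,1,1,1,1).

Now H_k = ker ∂_k / im ∂_{k+1}, so:

  H_0: rank C_0 − rank ∂_1 = 6 − 5 = 1, and the invariant factors of ∂_1 are all 1, so H_0 ≅ Z.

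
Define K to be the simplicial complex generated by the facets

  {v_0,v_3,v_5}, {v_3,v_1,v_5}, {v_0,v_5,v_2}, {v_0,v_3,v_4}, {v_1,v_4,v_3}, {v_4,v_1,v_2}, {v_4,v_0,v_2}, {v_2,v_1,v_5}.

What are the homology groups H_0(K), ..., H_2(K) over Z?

H_0 = Z,  H_1 = 0,  H_2 = Z.

Order the vertices as v_0 < v_1 < v_2 < v_3 < v_4 < v_5. Listing each simplex with vertices in this order, K has dimension 2 with simplices:

  0-simplices (6): [v_0], [v_1], [v_2], [v_3], [v_4], [v_5]
  1-simplices (12): [v_0,v_2], [v_0,v_3], [v_0,v_4], [v_0,v_5], [v_1,v_2], [v_1,v_3], [v_1,v_4], [v_1,v_5], [v_2,v_4], [v_2,v_5], [v_3,v_4], [v_3,v_5]
  2-simplices (8): [v_0,v_2,v_4], [v_0,v_2,v_5], [v_0,v_3,v_4], [v_0,v_3,v_5], [v_1,v_2,v_4], [v_1,v_2,v_5], [v_1,v_3,v_4], [v_1,v_3,v_5]

Hence C_0 ≅ Z^6, C_1 ≅ Z^12, C_2 ≅ Z^8.

∂_1: C_1 → C_0 is given by ∂[p,q] = [q] − [p]. For instance
  ∂[v_3,v_5] = [v_5] − [v_3].
As a 6×12 matrix over Z this has rank 5, with invariant factors (1,1,1,1,1).

∂_2: C_2 → C_1 sends each 2-simplex [p,q,r] to [q,r] − [p,r] + [p,q]. For instance
  ∂[v_1,v_2,v_5] = [v_2,v_5] − [v_1,v_5] + [v_1,v_2],
  ∂[v_1,v_3,v_5] = [v_3,v_5] − [v_1,v_5] + [v_1,v_3].
The resulting 12×8 matrix has rank 7, and its Smith normal form has invariant factors (1,1,1,1,1,1,1).

Computing H_k = (kernel of ∂_k) / (image of ∂_{k+1}):

  H_0: rank C_0 − rank ∂_1 = 6 − 5 = 1, and the invariant factors of ∂_1 are all 1, so H_0 ≅ Z.
  H_1: rank ker ∂_1 − rank ∂_2 = (12 − 5) − 7 = 0, and the invariant factors of ∂_2 are all 1, so H_1 ≅ 0.
  H_2: rank ker ∂_2 − rank ∂_3 = (8 − 7) − 0 = 1, and there is no ∂_3, so H_2 ≅ Z.

(K is a triangulation of the 2-sphere S^2.)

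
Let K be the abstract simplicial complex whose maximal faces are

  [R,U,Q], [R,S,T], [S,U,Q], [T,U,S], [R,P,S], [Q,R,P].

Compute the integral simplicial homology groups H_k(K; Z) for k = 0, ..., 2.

H_0 = Z,  H_1 = Z,  H_2 = 0.

We work with the vertex ordering P < Q < R < S < T < U. The simplices of K, each written with vertices in increasing order, are:

  0-simplices (6): P, Q, R, S, T, U
  1-simplices (12): PQ, PR, PS, QR, QS, QU, RS, RT, RU, ST, SU, TU
  2-simplices (6): PQR, PRS, QRU, QSU, RST, STU

Hence C_0 ≅ Z^6, C_1 ≅ Z^12, C_2 ≅ Z^6.

∂_1: C_1 → C_0 maps an edge to its endpoints' difference, ∂[p,q] = q − p. For instance
  ∂PR = R − P.
As a 6×12 matrix over Z this has rank 5, with invariant factors (1,1,1,1,1).

∂_2: C_2 → C_1 sends each 2-simplex [p,q,r] to [q,r] − [p,r] + [p,q]. For instance
  ∂PQR = QR − PR + PQ,
  ∂STU = TU − SU + ST.
The resulting 12×6 matrix has rank 6, and its Smith normal form has invariant factors (1,1,1,1,1,1).

Now H_k = ker ∂_k / im ∂_{k+1}, so:

  H_0: rank C_0 − rank ∂_1 = 6 − 5 = 1, and the invariant factors of ∂_1 are all 1, so H_0 = Z.
  H_1: rank ker ∂_1 − rank ∂_2 = (12 − 5) − 6 = 1, and the invariant factors of ∂_2 are all 1, so H_1 = Z.
  H_2: rank ker ∂_2 − rank ∂_3 = (6 − 6) − 0 = 0, and there is no ∂_3, so H_2 = 0.

As a check, the Euler characteristic is 6 − 12 + 6 = 0, which agrees with 1 − 1 + 0 = 0.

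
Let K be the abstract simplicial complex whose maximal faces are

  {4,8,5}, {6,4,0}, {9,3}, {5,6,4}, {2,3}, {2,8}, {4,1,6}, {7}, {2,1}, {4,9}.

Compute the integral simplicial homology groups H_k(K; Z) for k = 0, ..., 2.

Order the vertices as 0 < 1 < 2 < 3 < 4 < 5 < 6 < 7 < 8 < 9. Listing each simplex with vertices in this order, K has dimension 2 with simplices:

  0-simplices (10): [0], [1], [2], [3], [4], [5], [6], [7], [8], [9]
  1-simplices (14): [0,4], [0,6], [1,2], [1,4], [1,6], [2,3], [2,8], [3,9], [4,5], [4,6], [4,8], [4,9], [5,6], [5,8]
  2-simplices (4): [0,4,6], [1,4,6], [4,5,6], [4,5,8]

so the chain groups are C_0 ≅ Z^10, C_1 ≅ Z^14, C_2 ≅ Z^4.

∂_1: C_1 → C_0 sends each edge [p,q] (with p < q) to q − p.
As a 10×14 matrix over Z this has rank 8, with invariant factors (1,1,1,1,1,1,1,1).

∂_2: C_2 → C_1 sends each 2-simplex [p,q,r] to [q,r] − [p,r] + [p,q]. For instance
  ∂[4,5,8] = [5,8] − [4,8] + [4,5],
  ∂[4,5,6] = [5,6] − [4,6] + [4,5].
The 14×4 boundary matrix has rank 4 and Smith normal form diag(1,1,1,1).

Now H_k = ker ∂_k / im ∂_{k+1}, so:

  H_0: rank C_0 − rank ∂_1 = 10 − 8 = 2, and the invariant factors of ∂_1 are all 1, so H_0 = Z^2.
  H_1: rank ker ∂_1 − rank ∂_2 = (14 − 8) − 4 = 2, and the invariant factors of ∂_2 are all 1, so H_1 = Z^2.
  H_2: rank ker ∂_2 − rank ∂_3 = (4 − 4) − 0 = 0, and there is no ∂_3, so H_2 = 0.

H_0 ≅ Z^2,  H_1 ≅ Z^2,  H_2 = 0.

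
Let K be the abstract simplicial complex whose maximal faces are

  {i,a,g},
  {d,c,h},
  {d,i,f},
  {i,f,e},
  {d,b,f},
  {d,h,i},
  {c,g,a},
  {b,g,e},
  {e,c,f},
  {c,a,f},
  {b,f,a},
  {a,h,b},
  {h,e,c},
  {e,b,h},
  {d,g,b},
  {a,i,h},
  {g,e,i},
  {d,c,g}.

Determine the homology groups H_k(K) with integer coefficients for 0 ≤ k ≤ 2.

K has 9 vertices, 27 edges, 18 triangles.
rank ∂_0 = 0, rank ∂_1 = 8 ⇒ b_0 = 9 − 0 − 8 = 1; all invariant factors of ∂_1 are 1 so no torsion. So H_0 ≅ Z.
rank ∂_1 = 8, rank ∂_2 = 17 ⇒ b_1 = 27 − 8 − 17 = 2; all invariant factors of ∂_2 are 1 so no torsion. So H_1 ≅ Z^2.
rank ∂_2 = 17, rank ∂_3 = 0 ⇒ b_2 = 18 − 17 − 0 = 1. So H_2 ≅ Z.

H_0 ≅ Z,  H_1 ≅ Z^2,  H_2 ≅ Z.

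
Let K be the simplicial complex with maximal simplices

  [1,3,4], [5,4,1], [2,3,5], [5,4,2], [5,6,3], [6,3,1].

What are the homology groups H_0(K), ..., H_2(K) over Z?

H_0 ≅ Z,  H_1 ≅ Z,  H_2 = 0.

Take the total order 1 < 2 < 3 < 4 < 5 < 6 on the vertex set. Then K (dimension 2) consists of the simplices:

  0-simplices (6): [1], [2], [3], [4], [5], [6]
  1-simplices (12): [1,3], [1,4], [1,5], [1,6], [2,3], [2,4], [2,5], [3,4], [3,5], [3,6], [4,5], [5,6]
  2-simplices (6): [1,3,4], [1,3,6], [1,4,5], [2,3,5], [2,4,5], [3,5,6]

Hence C_0 ≅ Z^6, C_1 ≅ Z^12, C_2 ≅ Z^6.

The boundary map ∂_1: C_1 → C_0 is given by ∂[p,q] = [q] − [p].
This gives a 6×12 integer matrix of rank 5; reducing to Smith normal form yields diagonal entries (1,1,1,1,1).

∂_2: C_2 → C_1 maps a triangle to the signed sum of its edges. For instance
  ∂[1,4,5] = [4,5] − [1,5] + [1,4],
  ∂[1,3,6] = [3,6] − [1,6] + [1,3].
As a 12×6 matrix over Z this has rank 6, with invariant factors (1,1,1,1,1,1).

Computing H_k = (kernel of ∂_k) / (image of ∂_{k+1}):

  H_0: rank C_0 − rank ∂_1 = 6 − 5 = 1, and the invariant factors of ∂_1 are all 1, so H_0 ≅ Z.
  H_1: rank ker ∂_1 − rank ∂_2 = (12 − 5) − 6 = 1, and the invariant factors of ∂_2 are all 1, so H_1 ≅ Z.
  H_2: rank ker ∂_2 − rank ∂_3 = (6 − 6) − 0 = 0, and there is no ∂_3, so H_2 ≅ 0.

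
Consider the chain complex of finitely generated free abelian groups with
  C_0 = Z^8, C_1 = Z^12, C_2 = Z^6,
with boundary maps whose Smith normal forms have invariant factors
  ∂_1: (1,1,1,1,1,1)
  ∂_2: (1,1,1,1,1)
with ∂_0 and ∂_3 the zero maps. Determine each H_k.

H_0 ≅ Z^2,  H_1 ≅ Z,  H_2 ≅ Z.

H_0: b_0 = 8 − 0 − 6 = 2; torsion from ∂_1 factors > 1: none. So H_0 ≅ Z^2.
H_1: b_1 = 12 − 6 − 5 = 1; torsion from ∂_2 factors > 1: none. So H_1 ≅ Z.
H_2: b_2 = 6 − 5 − 0 = 1; torsion from ∂_3 factors > 1: none. So H_2 ≅ Z.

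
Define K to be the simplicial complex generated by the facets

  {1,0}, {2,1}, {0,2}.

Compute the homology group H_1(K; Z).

Fix the vertex order 0 < 1 < 2 and write every simplex with vertices in increasing order. Then dim K = 1 and the simplices of K are:

  0-simplices (3): [0], [1], [2]
  1-simplices (3): [0,1], [0,2], [1,2]

so the chain groups are C_0 ≅ Z^3, C_1 ≅ Z^3.

Boundary ∂_1: C_1 → C_0 sends each edge [p,q] (with p < q) to q − p. For instance
  ∂[1,2] = [2] − [1].
As a 3×3 matrix over Z this has rank 2, with invariant factors (1,1).

Reading off H_k = ker ∂_k / im ∂_{k+1}:

  H_1: rank ker ∂_1 − rank ∂_2 = (3 − 2) − 0 = 1, and there is no ∂_2, so H_1 = Z.

H_1 ≅ Z.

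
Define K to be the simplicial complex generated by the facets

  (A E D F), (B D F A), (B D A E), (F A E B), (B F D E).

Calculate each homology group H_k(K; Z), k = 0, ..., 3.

H_0 = Z,  H_1 = 0,  H_2 = 0,  H_3 = Z.

K has 5 vertices, 10 edges, 10 triangles, 5 3-simplices.
rank ∂_0 = 0, rank ∂_1 = 4 ⇒ b_0 = 5 − 0 − 4 = 1; all invariant factors of ∂_1 are 1 so no torsion. So H_0 = Z.
rank ∂_1 = 4, rank ∂_2 = 6 ⇒ b_1 = 10 − 4 − 6 = 0; all invariant factors of ∂_2 are 1 so no torsion. So H_1 = 0.
rank ∂_2 = 6, rank ∂_3 = 4 ⇒ b_2 = 10 − 6 − 4 = 0; all invariant factors of ∂_3 are 1 so no torsion. So H_2 = 0.
rank ∂_3 = 4, rank ∂_4 = 0 ⇒ b_3 = 5 − 4 − 0 = 1. So H_3 = Z.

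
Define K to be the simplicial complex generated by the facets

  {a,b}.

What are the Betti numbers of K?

b_0 = 1, b_1 = 0.

Take the total order a < b on the vertex set. Then K (dimension 1) consists of the simplices:

  0-simplices (2): a, b
  1-simplices (1): ab

giving chain groups C_0 ≅ Z^2, C_1 ≅ Z^1.

∂_1: C_1 → C_0 is given by ∂[p,q] = [q] − [p]. For instance
  ∂ab = b − a.
As a 2×1 matrix over Z this has rank 1, with invariant factors (1).

Reading off H_k = ker ∂_k / im ∂_{k+1}:

  H_0: rank C_0 − rank ∂_1 = 2 − 1 = 1, and the invariant factors of ∂_1 are all 1, so H_0 = Z.
  H_1: rank ker ∂_1 − rank ∂_2 = (1 − 1) − 0 = 0, and there is no ∂_2, so H_1 = 0.

(K is a triangulation of the 1-simplex.)

Hence the Betti numbers are b_0 = 1, b_1 = 0.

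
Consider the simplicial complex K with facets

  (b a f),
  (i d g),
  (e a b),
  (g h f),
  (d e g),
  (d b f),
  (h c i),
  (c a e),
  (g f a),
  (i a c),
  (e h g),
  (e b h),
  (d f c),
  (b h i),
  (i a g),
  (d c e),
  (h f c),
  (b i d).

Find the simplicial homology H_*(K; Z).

Take the total order a < b < c < d < e < f < g < h < i on the vertex set. Then K (dimension 2) consists of the simplices:

  0-simplices (9): a, b, c, d, e, f, g, h, i
  1-simplices (27): ab, ac, ae, af, ag, ai, bd, be, bf, bh, bi, cd, ce, cf, ch, ci, de, df, dg, di, eg, eh, fg, fh, gh, gi, hi
  2-simplices (18): abe, abf, ace, aci, afg, agi, bdf, bdi, beh, bhi, cde, cdf, cfh, chi, deg, dgi, egh, fgh

so the chain groups are C_0 ≅ Z^9, C_1 ≅ Z^27, C_2 ≅ Z^18.

∂_1: C_1 → C_0 is given by ∂[p,q] = [q] − [p].
The 9×27 boundary matrix has rank 8 and Smith normal form diag(1,1,1,1,1,1,1,1).

Boundary ∂_2: C_2 → C_1 acts by ∂[p,q,r] = [q,r] − [p,r] + [p,q]. For instance
  ∂afg = fg − ag + af,
  ∂dgi = gi − di + dg.
The 27×18 boundary matrix has rank 17 and Smith normal form diag(1,1,1,1,1,1,1,1,1,1,1,1,1,1,1,1,1).

Now H_k = ker ∂_k / im ∂_{k+1}, so:

  H_0: rank C_0 − rank ∂_1 = 9 − 8 = 1, and the invariant factors of ∂_1 are all 1, so H_0 = Z.
  H_1: rank ker ∂_1 − rank ∂_2 = (27 − 8) − 17 = 2, and the invariant factors of ∂_2 are all 1, so H_1 = Z^2.
  H_2: rank ker ∂_2 − rank ∂_3 = (18 − 17) − 0 = 1, and there is no ∂_3, so H_2 = Z.

H_0 ≅ Z,  H_1 ≅ Z^2,  H_2 ≅ Z.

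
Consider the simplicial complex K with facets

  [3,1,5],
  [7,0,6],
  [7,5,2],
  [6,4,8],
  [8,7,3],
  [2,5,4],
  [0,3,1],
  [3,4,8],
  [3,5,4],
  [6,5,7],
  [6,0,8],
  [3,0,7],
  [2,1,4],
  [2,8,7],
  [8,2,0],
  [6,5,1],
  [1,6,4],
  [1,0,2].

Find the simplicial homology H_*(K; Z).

Fix the vertex order 0 < 1 < 2 < 3 < 4 < 5 < 6 < 7 < 8 and write every simplex with vertices in increasing order. Then dim K = 2 and the simplices of K are:

  0-simplices (9): [0], [1], [2], [3], [4], [5], [6], [7], [8]
  1-simplices (27): (27 of them)
  2-simplices (18): [0,1,2], [0,1,3], [0,2,8], [0,3,7], [0,6,7], [0,6,8], [1,2,4], [1,3,5], [1,4,6], [1,5,6], [2,4,5], [2,5,7], [2,7,8], [3,4,5], [3,4,8], [3,7,8], [4,6,8], [5,6,7]

Hence C_0 ≅ Z^9, C_1 ≅ Z^27, C_2 ≅ Z^18.

∂_1: C_1 → C_0 is given by ∂[p,q] = [q] − [p]. For instance
  ∂[3,7] = [7] − [3].
This gives a 9×27 integer matrix of rank 8; reducing to Smith normal form yields diagonal entries (1,1,1,1,1,1,1,1).

∂_2: C_2 → C_1 maps a triangle to the signed sum of its edges. For instance
  ∂[2,5,7] = [5,7] − [2,7] + [2,5],
  ∂[2,4,5] = [4,5] − [2,5] + [2,4].
The 27×18 boundary matrix has rank 18 and Smith normal form diag(1,1,1,1,1,1,1,1,1,1,1,1,1,1,1,1,1,2).

Reading off H_k = ker ∂_k / im ∂_{k+1}:

  H_0: rank C_0 − rank ∂_1 = 9 − 8 = 1, and the invariant factors of ∂_1 are all 1, so H_0 ≅ Z.
  H_1: rank ker ∂_1 − rank ∂_2 = (27 − 8) − 18 = 1, and ∂_2 has invariant factor 2 > 1, so H_1 ≅ Z ⊕ Z/2Z.
  H_2: rank ker ∂_2 − rank ∂_3 = (18 − 18) − 0 = 0, and there is no ∂_3, so H_2 ≅ 0.

As a check, the Euler characteristic is 9 − 27 + 18 = 0, which agrees with 1 − 1 + 0 = 0.
(K is a triangulation of the Klein bottle.)

H_0 = Z,  H_1 = Z ⊕ Z/2Z,  H_2 = 0.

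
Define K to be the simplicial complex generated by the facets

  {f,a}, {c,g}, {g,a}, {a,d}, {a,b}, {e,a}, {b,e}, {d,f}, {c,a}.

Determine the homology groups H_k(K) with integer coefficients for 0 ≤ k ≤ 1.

K has 7 vertices, 9 edges.
rank ∂_0 = 0, rank ∂_1 = 6 ⇒ b_0 = 7 − 0 − 6 = 1; all invariant factors of ∂_1 are 1 so no torsion. So H_0 ≅ Z.
rank ∂_1 = 6, rank ∂_2 = 0 ⇒ b_1 = 9 − 6 − 0 = 3. So H_1 ≅ Z^3.

H_0 = Z,  H_1 = Z^3.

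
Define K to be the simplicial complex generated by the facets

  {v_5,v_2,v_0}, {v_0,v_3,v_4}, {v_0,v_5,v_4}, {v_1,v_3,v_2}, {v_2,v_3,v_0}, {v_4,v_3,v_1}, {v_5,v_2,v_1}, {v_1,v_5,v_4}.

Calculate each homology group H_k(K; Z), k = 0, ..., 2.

H_0 = Z,  H_1 = 0,  H_2 = Z.

K has 6 vertices, 12 edges, 8 triangles.
rank ∂_0 = 0, rank ∂_1 = 5 ⇒ b_0 = 6 − 0 − 5 = 1; all invariant factors of ∂_1 are 1 so no torsion. So H_0 = Z.
rank ∂_1 = 5, rank ∂_2 = 7 ⇒ b_1 = 12 − 5 − 7 = 0; all invariant factors of ∂_2 are 1 so no torsion. So H_1 = 0.
rank ∂_2 = 7, rank ∂_3 = 0 ⇒ b_2 = 8 − 7 − 0 = 1. So H_2 = Z.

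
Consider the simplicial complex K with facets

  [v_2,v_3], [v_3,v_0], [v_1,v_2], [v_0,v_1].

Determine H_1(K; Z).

Take the total order v_0 < v_1 < v_2 < v_3 on the vertex set. Then K (dimension 1) consists of the simplices:

  0-simplices (4): [v_0], [v_1], [v_2], [v_3]
  1-simplices (4): [v_0,v_1], [v_0,v_3], [v_1,v_2], [v_2,v_3]

Hence C_0 ≅ Z^4, C_1 ≅ Z^4.

The boundary map ∂_1: C_1 → C_0 maps an edge to its endpoints' difference, ∂[p,q] = q − p.
This gives a 4×4 integer matrix of rank 3; reducing to Smith normal form yields diagonal entries (1,1,1).

From H_k ≅ ker(∂_k) / im(∂_{k+1}) we obtain:

  H_1: rank ker ∂_1 − rank ∂_2 = (4 − 3) − 0 = 1, and there is no ∂_2, so H_1 = Z.

H_1 = Z.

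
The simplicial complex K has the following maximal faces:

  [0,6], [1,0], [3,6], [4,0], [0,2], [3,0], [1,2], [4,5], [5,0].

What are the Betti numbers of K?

Order the vertices as 0 < 1 < 2 < 3 < 4 < 5 < 6. Listing each simplex with vertices in this order, K has dimension 1 with simplices:

  0-simplices (7): [0], [1], [2], [3], [4], [5], [6]
  1-simplices (9): [0,1], [0,2], [0,3], [0,4], [0,5], [0,6], [1,2], [3,6], [4,5]

giving chain groups C_0 ≅ Z^7, C_1 ≅ Z^9.

The boundary map ∂_1: C_1 → C_0 maps an edge to its endpoints' difference, ∂[p,q] = q − p.
The resulting 7×9 matrix has rank 6, and its Smith normal form has invariant factors (1,1,1,1,1,1).

Computing H_k = (kernel of ∂_k) / (image of ∂_{k+1}):

  H_0: rank C_0 − rank ∂_1 = 7 − 6 = 1, and the invariant factors of ∂_1 are all 1, so H_0 ≅ Z.
  H_1: rank ker ∂_1 − rank ∂_2 = (9 − 6) − 0 = 3, and there is no ∂_2, so H_1 ≅ Z^3.

Hence the Betti numbers are b_0 = 1, b_1 = 3.

b_0 = 1, b_1 = 3.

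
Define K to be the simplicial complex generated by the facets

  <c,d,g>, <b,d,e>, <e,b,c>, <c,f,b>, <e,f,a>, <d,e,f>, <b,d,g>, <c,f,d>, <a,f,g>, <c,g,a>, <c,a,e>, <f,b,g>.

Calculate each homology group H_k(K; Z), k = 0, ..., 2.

Take the total order a < b < c < d < e < f < g on the vertex set. Then K (dimension 2) consists of the simplices:

  0-simplices (7): a, b, c, d, e, f, g
  1-simplices (18): ac, ae, af, ag, bc, bd, be, bf, bg, cd, ce, cf, cg, de, df, dg, ef, fg
  2-simplices (12): ace, acg, aef, afg, bce, bcf, bde, bdg, bfg, cdf, cdg, def

Hence C_0 ≅ Z^7, C_1 ≅ Z^18, C_2 ≅ Z^12.

Boundary ∂_1: C_1 → C_0 maps an edge to its endpoints' difference, ∂[p,q] = q − p. For instance
  ∂ac = c − a.
This gives a 7×18 integer matrix of rank 6; reducing to Smith normal form yields diagonal entries (1,1,1,1,1,1).

The boundary map ∂_2: C_2 → C_1 sends each 2-simplex [p,q,r] to [q,r] − [p,r] + [p,q]. For instance
  ∂afg = fg − ag + af,
  ∂cdf = df − cf + cd.
The 18×12 boundary matrix has rank 12 and Smith normal form diag(1,1,1,1,1,1,1,1,1,1,1,2).

Now H_k = ker ∂_k / im ∂_{k+1}, so:

  H_0: rank C_0 − rank ∂_1 = 7 − 6 = 1, and the invariant factors of ∂_1 are all 1, so H_0 ≅ Z.
  H_1: rank ker ∂_1 − rank ∂_2 = (18 − 6) − 12 = 0, and ∂_2 has invariant factor 2 > 1, so H_1 ≅ Z_2.
  H_2: rank ker ∂_2 − rank ∂_3 = (12 − 12) − 0 = 0, and there is no ∂_3, so H_2 ≅ 0.

As a check, the Euler characteristic is 7 − 18 + 12 = 1, which agrees with 1 − 0 + 0 = 1.

H_0 ≅ Z,  H_1 ≅ Z_2,  H_2 = 0.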